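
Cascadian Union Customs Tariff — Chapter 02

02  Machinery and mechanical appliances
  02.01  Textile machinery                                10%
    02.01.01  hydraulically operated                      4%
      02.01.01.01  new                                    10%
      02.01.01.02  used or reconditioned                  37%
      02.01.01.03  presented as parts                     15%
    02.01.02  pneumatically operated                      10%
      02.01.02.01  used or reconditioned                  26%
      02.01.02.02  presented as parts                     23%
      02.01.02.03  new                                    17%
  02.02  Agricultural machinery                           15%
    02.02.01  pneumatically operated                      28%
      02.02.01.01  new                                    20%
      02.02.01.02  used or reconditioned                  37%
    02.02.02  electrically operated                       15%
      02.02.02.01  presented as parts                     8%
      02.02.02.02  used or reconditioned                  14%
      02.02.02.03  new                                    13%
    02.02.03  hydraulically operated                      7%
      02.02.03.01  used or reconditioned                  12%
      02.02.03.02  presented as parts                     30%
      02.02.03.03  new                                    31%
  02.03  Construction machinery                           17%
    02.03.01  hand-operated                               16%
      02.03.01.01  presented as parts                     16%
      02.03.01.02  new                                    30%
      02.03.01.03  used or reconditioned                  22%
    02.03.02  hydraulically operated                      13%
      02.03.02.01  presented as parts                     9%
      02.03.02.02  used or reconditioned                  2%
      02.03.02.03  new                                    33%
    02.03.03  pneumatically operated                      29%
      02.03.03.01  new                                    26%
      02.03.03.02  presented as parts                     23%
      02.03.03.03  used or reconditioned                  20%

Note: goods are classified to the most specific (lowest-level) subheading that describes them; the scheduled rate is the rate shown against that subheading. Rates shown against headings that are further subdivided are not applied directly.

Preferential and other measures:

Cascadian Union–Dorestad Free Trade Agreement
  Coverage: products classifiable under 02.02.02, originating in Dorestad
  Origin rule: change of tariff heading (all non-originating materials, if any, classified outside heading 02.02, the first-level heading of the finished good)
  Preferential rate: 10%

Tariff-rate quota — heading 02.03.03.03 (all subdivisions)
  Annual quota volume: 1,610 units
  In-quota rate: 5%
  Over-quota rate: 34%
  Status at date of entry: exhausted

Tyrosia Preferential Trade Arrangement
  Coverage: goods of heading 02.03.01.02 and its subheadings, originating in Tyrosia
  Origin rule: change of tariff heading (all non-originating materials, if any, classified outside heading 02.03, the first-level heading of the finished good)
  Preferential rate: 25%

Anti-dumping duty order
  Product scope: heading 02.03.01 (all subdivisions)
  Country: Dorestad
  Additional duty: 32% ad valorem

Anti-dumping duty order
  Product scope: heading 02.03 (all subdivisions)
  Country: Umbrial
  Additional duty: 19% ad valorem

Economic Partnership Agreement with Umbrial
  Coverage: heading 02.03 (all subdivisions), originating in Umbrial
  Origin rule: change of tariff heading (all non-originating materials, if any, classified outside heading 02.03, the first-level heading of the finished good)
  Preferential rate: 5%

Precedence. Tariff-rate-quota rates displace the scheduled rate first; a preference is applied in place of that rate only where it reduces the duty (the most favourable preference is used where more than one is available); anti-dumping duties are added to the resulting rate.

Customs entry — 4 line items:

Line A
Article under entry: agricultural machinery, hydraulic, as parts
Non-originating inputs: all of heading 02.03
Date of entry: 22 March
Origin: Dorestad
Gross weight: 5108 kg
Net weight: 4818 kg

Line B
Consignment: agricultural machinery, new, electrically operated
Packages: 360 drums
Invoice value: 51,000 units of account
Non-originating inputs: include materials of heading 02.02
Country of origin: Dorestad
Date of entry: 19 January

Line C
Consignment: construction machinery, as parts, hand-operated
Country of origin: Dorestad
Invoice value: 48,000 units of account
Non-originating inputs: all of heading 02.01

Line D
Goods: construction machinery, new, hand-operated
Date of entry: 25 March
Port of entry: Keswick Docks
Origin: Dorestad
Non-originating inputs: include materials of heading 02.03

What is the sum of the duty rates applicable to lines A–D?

153%

Line A: agricultural → 02.02; hydraulic → 02.02.03; as parts → 02.02.03.02. Scheduled 30%. Dorestad agreement on 02.02.02: 02.02.03.02 not covered. → 30%.
Line B: agricultural → 02.02; electrically operated → 02.02.02; new → 02.02.02.03. Scheduled 13%. Dorestad agreement on 02.02.02: CTH not met. → 13%.
Line C: construction → 02.03; hand-operated → 02.03.01; as parts → 02.03.01.01. Scheduled 16%. Dorestad agreement on 02.02.02: 02.03.01.01 not covered; anti-dumping (Dorestad, 02.03.01): +32%; total 16% + 32% = 48%. → 48%.
Line D: construction → 02.03; hand-operated → 02.03.01; new → 02.03.01.02. Scheduled 30%. Dorestad agreement on 02.02.02: 02.03.01.02 not covered; anti-dumping (Dorestad, 02.03.01): +32%; total 30% + 32% = 62%. → 62%.
Sum: 30% + 13% + 48% + 62% = 153%.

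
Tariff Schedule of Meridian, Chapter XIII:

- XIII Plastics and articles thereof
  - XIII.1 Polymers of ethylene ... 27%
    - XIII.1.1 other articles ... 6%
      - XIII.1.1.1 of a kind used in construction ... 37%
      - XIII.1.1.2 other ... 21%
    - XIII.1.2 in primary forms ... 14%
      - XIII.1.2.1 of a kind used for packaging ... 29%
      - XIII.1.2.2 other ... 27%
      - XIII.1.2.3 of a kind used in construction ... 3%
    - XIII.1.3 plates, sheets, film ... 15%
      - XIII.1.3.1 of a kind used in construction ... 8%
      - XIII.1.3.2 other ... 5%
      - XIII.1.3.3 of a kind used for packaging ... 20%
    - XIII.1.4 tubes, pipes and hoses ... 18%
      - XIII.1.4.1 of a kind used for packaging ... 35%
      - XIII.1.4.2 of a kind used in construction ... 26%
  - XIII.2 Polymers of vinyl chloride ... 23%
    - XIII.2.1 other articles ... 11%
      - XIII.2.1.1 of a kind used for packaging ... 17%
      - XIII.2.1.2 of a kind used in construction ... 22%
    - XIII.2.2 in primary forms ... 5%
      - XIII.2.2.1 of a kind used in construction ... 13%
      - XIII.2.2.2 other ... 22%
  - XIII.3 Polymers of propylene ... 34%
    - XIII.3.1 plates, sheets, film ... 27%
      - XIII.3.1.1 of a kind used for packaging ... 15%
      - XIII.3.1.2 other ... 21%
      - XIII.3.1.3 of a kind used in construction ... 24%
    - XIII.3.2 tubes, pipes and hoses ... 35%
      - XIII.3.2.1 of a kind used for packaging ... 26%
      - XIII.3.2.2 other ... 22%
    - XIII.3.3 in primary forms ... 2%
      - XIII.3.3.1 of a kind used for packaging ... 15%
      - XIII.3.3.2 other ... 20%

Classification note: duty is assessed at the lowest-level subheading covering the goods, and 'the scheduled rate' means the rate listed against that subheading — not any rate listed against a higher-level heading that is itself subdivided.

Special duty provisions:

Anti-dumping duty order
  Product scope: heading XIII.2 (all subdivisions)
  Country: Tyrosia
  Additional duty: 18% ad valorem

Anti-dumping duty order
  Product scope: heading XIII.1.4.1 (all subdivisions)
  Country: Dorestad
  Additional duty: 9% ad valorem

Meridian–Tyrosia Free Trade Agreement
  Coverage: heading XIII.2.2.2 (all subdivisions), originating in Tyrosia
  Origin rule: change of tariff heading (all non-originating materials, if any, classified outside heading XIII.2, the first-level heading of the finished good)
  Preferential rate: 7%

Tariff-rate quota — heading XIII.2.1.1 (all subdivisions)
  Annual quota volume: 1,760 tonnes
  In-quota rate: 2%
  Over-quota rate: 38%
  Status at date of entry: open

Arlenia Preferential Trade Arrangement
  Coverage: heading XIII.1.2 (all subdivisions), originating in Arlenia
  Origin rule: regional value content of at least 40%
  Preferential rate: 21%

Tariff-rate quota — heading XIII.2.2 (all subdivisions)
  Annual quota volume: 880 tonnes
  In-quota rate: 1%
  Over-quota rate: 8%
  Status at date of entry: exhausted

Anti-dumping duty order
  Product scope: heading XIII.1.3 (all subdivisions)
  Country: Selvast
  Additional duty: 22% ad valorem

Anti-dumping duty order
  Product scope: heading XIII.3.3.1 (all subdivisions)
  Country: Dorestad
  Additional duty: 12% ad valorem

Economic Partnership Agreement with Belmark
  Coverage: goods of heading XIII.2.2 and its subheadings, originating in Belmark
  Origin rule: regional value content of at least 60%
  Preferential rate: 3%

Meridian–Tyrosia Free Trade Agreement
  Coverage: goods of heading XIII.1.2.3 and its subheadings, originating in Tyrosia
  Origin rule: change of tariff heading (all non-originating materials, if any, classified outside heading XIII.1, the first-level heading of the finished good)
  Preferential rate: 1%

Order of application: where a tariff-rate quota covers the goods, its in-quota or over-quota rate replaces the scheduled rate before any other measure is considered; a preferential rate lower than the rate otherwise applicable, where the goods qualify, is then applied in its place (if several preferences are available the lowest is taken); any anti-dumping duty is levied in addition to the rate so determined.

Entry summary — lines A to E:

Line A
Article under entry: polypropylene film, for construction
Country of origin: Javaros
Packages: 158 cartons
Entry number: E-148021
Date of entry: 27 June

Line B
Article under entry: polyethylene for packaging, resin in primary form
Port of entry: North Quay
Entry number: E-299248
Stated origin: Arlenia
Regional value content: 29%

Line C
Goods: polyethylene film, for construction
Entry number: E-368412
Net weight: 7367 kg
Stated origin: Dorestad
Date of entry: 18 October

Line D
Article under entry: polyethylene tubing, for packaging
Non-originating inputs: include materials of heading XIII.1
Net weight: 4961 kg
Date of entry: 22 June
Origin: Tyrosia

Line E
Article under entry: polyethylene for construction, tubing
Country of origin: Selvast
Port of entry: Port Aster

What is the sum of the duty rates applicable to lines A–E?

Line A: polypropylene → XIII.3; film → XIII.3.1; for construction → XIII.3.1.3. Scheduled 24%. No special measure applies. → 24%.
Line B: polyethylene → XIII.1; resin in primary form → XIII.1.2; for packaging → XIII.1.2.1. Scheduled 29%. Arlenia agreement on XIII.1.2: RVC < 40%. → 29%.
Line C: polyethylene → XIII.1; film → XIII.1.3; for construction → XIII.1.3.1. Scheduled 8%. No special measure applies. → 8%.
Line D: polyethylene → XIII.1; tubing → XIII.1.4; for packaging → XIII.1.4.1. Scheduled 35%. Tyrosia agreement on XIII.2.2.2: XIII.1.4.1 not covered; Tyrosia agreement on XIII.1.2.3: XIII.1.4.1 not covered. → 35%.
Line E: polyethylene → XIII.1; tubing → XIII.1.4; for construction → XIII.1.4.2. Scheduled 26%. No special measure applies. → 26%.
Sum: 24% + 29% + 8% + 35% + 26% = 122%.

122%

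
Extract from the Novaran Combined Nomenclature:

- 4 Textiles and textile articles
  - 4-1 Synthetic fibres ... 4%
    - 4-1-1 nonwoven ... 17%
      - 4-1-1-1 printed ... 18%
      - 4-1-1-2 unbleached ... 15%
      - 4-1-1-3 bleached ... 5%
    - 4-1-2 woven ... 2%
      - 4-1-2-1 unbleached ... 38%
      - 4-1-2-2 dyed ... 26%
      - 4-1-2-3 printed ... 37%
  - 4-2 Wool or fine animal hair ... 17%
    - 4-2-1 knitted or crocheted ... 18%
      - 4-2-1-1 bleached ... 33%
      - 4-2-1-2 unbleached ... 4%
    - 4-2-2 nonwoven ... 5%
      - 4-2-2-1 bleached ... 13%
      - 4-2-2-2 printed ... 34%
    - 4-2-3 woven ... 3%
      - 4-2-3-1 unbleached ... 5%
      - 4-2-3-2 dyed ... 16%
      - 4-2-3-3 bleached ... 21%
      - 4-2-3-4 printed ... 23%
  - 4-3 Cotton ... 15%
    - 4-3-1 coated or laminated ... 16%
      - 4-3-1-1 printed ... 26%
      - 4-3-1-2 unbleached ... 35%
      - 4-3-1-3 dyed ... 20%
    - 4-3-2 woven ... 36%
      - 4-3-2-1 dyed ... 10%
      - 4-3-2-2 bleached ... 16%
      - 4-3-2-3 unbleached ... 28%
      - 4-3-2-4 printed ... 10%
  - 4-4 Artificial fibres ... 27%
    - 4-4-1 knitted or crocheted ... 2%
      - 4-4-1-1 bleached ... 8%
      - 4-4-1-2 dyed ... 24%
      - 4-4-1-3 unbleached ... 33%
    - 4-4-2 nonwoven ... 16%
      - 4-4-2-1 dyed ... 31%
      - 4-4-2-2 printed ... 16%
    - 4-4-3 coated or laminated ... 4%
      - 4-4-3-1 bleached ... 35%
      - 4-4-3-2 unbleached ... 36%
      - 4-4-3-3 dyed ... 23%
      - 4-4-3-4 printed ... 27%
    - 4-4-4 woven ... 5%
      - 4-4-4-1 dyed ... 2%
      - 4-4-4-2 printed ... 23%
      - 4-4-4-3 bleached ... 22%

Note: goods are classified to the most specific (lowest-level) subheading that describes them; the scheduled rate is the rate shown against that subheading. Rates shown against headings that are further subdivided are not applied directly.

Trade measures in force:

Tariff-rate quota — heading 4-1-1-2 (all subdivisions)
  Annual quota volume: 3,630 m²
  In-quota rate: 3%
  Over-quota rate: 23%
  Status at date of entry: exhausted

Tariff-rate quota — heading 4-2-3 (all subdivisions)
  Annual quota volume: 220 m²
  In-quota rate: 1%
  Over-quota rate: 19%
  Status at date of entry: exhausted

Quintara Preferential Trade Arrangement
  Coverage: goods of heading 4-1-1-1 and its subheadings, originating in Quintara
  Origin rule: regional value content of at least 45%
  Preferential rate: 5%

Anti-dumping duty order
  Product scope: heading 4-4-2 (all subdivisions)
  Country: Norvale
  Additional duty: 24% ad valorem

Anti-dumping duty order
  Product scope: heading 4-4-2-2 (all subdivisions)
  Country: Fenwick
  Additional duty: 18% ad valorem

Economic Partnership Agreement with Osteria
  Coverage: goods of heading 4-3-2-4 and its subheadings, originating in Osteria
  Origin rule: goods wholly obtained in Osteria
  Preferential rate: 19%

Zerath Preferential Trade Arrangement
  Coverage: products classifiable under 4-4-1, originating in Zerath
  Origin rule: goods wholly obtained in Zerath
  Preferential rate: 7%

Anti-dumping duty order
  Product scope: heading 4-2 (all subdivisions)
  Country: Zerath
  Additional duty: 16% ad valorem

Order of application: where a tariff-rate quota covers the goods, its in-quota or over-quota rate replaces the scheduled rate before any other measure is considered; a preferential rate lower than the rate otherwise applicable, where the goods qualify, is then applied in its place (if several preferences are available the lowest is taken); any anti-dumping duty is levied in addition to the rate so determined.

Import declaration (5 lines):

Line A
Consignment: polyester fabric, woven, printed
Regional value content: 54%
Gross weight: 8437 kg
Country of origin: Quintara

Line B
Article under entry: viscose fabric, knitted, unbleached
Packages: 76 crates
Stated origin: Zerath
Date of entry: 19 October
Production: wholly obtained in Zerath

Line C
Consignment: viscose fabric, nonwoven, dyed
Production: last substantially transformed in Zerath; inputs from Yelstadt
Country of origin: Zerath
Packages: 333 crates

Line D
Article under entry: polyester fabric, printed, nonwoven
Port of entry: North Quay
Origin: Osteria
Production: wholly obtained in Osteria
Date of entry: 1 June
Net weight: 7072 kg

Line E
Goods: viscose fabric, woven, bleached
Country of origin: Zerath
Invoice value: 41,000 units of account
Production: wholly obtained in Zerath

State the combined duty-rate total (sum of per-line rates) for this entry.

115%

Line A: polyester → 4-1; woven → 4-1-2; printed → 4-1-2-3. Scheduled 37%. Quintara agreement on 4-1-1-1: 4-1-2-3 not covered. → 37%.
Line B: viscose → 4-4; knitted → 4-4-1; unbleached → 4-4-1-3. Scheduled 33%. Zerath agreement on 4-4-1: wholly obtained → 7% available; preferential 7%. → 7%.
Line C: viscose → 4-4; nonwoven → 4-4-2; dyed → 4-4-2-1. Scheduled 31%. Zerath agreement on 4-4-1: 4-4-2-1 not covered. → 31%.
Line D: polyester → 4-1; nonwoven → 4-1-1; printed → 4-1-1-1. Scheduled 18%. Osteria agreement on 4-3-2-4: 4-1-1-1 not covered. → 18%.
Line E: viscose → 4-4; woven → 4-4-4; bleached → 4-4-4-3. Scheduled 22%. Zerath agreement on 4-4-1: 4-4-4-3 not covered. → 22%.
Sum: 37% + 7% + 31% + 18% + 22% = 115%.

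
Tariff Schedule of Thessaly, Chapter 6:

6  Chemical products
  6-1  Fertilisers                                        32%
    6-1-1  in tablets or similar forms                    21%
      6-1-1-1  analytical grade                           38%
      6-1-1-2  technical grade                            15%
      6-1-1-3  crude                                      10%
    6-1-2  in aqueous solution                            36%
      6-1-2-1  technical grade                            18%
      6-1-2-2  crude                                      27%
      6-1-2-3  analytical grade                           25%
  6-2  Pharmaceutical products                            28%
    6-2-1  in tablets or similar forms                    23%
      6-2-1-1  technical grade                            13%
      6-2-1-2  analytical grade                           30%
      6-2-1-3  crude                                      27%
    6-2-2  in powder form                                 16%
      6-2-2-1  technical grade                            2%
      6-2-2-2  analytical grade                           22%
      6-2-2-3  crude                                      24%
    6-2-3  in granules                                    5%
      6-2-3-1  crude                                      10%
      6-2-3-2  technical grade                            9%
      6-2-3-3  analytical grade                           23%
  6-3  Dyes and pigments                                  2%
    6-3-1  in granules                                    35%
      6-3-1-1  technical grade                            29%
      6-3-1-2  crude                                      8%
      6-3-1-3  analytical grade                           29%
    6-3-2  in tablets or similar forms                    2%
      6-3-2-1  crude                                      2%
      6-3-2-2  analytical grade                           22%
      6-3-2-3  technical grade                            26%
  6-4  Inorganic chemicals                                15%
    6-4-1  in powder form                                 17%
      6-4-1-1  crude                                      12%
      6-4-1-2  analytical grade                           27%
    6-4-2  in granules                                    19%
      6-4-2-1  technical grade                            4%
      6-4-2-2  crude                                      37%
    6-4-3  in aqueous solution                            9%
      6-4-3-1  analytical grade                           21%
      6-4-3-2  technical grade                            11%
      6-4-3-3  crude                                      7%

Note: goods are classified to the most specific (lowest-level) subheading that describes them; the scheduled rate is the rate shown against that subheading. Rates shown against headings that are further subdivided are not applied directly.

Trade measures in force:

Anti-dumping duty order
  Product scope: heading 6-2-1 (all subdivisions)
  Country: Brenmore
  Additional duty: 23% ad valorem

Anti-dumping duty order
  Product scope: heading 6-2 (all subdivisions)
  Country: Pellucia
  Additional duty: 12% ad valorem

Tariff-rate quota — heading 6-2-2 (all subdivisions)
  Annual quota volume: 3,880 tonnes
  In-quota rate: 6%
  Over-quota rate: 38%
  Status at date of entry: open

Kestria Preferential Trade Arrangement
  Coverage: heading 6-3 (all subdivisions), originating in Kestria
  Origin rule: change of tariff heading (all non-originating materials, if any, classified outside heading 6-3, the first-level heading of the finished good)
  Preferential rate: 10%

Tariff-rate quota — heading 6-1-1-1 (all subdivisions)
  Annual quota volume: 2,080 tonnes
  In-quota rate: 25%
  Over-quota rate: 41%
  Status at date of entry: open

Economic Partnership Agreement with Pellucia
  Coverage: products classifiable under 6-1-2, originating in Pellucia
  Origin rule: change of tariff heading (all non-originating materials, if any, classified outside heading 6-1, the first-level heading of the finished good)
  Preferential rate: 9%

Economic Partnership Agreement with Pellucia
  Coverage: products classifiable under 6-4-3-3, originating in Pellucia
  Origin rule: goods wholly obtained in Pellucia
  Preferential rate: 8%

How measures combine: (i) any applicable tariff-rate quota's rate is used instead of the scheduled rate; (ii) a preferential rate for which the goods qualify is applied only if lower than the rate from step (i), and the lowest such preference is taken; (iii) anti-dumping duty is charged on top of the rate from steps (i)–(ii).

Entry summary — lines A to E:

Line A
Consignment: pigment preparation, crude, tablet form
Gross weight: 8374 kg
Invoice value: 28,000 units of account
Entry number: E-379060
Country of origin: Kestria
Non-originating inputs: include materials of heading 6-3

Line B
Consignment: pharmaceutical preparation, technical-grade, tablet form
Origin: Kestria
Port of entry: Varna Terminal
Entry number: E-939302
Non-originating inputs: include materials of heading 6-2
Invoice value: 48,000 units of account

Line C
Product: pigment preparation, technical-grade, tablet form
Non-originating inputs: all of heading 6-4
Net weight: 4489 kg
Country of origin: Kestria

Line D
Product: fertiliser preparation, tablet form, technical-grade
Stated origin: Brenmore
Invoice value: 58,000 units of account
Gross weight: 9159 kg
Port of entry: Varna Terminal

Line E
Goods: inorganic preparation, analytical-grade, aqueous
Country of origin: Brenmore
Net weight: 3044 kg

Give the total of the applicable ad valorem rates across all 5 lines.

61%

Line A: pigment → 6-3; tablet form → 6-3-2; crude → 6-3-2-1. Scheduled 2%. Kestria agreement on 6-3: CTH not met. → 2%.
Line B: pharmaceutical → 6-2; tablet form → 6-2-1; technical-grade → 6-2-1-1. Scheduled 13%. Kestria agreement on 6-3: 6-2-1-1 not covered. → 13%.
Line C: pigment → 6-3; tablet form → 6-3-2; technical-grade → 6-3-2-3. Scheduled 26%. Kestria agreement on 6-3: CTH met → 10% available; preferential 10%. → 10%.
Line D: fertiliser → 6-1; tablet form → 6-1-1; technical-grade → 6-1-1-2. Scheduled 15%. No special measure applies. → 15%.
Line E: inorganic → 6-4; aqueous → 6-4-3; analytical-grade → 6-4-3-1. Scheduled 21%. No special measure applies. → 21%.
Sum: 2% + 13% + 10% + 15% + 21% = 61%.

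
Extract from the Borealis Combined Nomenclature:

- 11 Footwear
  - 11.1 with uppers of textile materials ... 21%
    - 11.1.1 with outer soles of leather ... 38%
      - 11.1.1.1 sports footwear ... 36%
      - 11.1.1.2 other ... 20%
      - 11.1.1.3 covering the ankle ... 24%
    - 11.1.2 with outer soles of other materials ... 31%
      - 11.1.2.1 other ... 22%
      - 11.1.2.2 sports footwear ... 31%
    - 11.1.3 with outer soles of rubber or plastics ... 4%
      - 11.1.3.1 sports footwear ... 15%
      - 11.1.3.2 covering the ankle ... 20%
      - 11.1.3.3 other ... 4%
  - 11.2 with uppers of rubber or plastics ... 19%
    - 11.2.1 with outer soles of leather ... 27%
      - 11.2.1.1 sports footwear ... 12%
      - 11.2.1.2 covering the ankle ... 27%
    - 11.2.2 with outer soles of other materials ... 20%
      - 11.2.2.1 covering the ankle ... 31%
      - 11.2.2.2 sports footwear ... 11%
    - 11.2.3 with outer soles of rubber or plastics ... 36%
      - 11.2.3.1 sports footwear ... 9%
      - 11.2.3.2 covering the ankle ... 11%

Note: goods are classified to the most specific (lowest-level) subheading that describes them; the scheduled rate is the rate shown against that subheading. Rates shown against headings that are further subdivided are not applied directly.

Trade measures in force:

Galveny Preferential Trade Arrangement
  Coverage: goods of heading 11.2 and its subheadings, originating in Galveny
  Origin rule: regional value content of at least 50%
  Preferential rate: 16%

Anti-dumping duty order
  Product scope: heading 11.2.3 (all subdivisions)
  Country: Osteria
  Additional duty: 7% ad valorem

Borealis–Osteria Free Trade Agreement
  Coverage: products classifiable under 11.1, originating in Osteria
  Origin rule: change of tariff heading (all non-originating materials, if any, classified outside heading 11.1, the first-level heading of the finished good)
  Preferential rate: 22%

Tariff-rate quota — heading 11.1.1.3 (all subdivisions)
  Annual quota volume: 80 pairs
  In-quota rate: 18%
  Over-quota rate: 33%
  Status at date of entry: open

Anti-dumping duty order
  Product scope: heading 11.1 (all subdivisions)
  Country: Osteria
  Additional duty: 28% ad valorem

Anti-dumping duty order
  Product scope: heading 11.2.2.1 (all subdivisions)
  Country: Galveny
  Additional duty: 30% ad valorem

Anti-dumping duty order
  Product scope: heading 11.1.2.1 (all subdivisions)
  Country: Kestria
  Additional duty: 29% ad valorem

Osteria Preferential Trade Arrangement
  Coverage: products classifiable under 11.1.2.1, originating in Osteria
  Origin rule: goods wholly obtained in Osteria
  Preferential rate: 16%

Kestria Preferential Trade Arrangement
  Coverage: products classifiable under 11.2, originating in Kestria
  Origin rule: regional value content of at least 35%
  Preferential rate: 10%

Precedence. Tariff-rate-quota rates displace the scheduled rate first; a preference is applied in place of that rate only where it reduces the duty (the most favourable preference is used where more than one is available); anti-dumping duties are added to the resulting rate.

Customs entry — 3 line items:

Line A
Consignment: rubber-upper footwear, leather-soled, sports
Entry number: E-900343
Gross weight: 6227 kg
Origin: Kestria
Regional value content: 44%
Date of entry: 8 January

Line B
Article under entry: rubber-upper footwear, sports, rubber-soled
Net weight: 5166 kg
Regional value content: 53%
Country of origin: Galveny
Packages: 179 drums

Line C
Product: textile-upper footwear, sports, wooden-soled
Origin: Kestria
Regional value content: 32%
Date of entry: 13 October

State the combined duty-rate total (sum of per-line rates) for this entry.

Line A: rubber-upper → 11.2; leather-soled → 11.2.1; sports → 11.2.1.1. Scheduled 12%. Kestria agreement on 11.2: RVC ≥ 35% → 10% available; preferential 10%. → 10%.
Line B: rubber-upper → 11.2; rubber-soled → 11.2.3; sports → 11.2.3.1. Scheduled 9%. Galveny agreement on 11.2: RVC ≥ 50% → 16% available; preference 16% not lower than 9% → no reduction. → 9%.
Line C: textile-upper → 11.1; wooden-soled → 11.1.2; sports → 11.1.2.2. Scheduled 31%. Kestria agreement on 11.2: 11.1.2.2 not covered. → 31%.
Sum: 10% + 9% + 31% = 50%.

50%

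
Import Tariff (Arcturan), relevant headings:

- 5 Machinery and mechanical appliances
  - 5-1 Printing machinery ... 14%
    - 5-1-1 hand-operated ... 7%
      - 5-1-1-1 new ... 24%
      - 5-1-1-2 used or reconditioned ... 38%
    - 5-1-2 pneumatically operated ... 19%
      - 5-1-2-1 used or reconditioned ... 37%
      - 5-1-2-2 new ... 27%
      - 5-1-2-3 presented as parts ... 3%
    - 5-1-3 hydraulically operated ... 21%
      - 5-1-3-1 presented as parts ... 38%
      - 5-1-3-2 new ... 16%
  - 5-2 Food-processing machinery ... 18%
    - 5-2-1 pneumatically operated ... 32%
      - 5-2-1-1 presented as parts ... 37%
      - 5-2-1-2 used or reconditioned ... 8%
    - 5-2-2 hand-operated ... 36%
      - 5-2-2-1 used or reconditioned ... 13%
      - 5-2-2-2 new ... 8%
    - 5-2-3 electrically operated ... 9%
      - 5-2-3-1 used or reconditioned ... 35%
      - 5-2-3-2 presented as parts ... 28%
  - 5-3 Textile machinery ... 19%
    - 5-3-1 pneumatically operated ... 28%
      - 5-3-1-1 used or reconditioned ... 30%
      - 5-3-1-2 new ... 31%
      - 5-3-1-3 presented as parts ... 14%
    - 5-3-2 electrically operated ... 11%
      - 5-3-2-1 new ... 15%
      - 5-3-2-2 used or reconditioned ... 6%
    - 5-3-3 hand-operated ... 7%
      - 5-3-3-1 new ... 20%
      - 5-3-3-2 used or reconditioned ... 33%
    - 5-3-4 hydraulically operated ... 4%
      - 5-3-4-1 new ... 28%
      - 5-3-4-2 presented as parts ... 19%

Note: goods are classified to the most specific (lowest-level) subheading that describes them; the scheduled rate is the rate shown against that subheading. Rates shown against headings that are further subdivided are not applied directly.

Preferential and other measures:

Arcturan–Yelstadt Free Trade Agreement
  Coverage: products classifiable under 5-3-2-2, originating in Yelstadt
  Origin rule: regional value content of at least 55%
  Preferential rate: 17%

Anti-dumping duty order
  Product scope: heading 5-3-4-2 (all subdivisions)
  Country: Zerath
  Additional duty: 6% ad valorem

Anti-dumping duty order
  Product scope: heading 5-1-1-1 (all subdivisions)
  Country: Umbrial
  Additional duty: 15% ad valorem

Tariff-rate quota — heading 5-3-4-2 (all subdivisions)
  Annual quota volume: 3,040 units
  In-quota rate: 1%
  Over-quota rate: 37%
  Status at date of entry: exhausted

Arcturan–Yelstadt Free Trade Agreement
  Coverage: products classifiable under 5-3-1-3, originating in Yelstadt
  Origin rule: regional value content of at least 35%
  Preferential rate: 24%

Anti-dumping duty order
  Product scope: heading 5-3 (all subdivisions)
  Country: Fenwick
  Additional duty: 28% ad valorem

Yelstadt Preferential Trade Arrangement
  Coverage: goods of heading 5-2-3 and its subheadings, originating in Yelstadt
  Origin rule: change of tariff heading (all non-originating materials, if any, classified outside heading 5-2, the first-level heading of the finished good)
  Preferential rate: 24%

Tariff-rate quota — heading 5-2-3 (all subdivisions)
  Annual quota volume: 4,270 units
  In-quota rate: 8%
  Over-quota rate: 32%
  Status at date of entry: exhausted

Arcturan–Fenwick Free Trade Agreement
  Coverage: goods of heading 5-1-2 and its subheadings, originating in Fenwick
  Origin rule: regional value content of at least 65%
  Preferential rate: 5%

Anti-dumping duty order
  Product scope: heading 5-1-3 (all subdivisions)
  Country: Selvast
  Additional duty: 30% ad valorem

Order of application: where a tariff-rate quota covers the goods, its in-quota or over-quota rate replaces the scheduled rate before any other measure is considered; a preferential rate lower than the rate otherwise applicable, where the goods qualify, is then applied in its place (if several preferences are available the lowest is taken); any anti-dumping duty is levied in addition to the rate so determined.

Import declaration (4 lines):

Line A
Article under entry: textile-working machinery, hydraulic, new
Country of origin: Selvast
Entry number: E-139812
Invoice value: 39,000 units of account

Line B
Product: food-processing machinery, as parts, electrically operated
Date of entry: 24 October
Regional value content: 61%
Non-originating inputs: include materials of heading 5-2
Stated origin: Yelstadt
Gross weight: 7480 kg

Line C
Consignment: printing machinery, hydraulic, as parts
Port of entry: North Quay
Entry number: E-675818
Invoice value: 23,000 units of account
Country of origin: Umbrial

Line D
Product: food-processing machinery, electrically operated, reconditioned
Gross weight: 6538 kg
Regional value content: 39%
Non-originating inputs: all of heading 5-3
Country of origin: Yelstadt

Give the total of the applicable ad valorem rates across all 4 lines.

122%

Line A: textile-working → 5-3; hydraulic → 5-3-4; new → 5-3-4-1. Scheduled 28%. No special measure applies. → 28%.
Line B: food-processing → 5-2; electrically operated → 5-2-3; as parts → 5-2-3-2. Scheduled 28%. quota on 5-2-3 exhausted → over-quota 32%; Yelstadt agreement on 5-3-2-2: 5-2-3-2 not covered; Yelstadt agreement on 5-3-1-3: 5-2-3-2 not covered; Yelstadt agreement on 5-2-3: CTH not met. → 32%.
Line C: printing → 5-1; hydraulic → 5-1-3; as parts → 5-1-3-1. Scheduled 38%. No special measure applies. → 38%.
Line D: food-processing → 5-2; electrically operated → 5-2-3; reconditioned → 5-2-3-1. Scheduled 35%. quota on 5-2-3 exhausted → over-quota 32%; Yelstadt agreement on 5-3-2-2: 5-2-3-1 not covered; Yelstadt agreement on 5-3-1-3: 5-2-3-1 not covered; Yelstadt agreement on 5-2-3: CTH met → 24% available; preferential 24%. → 24%.
Sum: 28% + 32% + 38% + 24% = 122%.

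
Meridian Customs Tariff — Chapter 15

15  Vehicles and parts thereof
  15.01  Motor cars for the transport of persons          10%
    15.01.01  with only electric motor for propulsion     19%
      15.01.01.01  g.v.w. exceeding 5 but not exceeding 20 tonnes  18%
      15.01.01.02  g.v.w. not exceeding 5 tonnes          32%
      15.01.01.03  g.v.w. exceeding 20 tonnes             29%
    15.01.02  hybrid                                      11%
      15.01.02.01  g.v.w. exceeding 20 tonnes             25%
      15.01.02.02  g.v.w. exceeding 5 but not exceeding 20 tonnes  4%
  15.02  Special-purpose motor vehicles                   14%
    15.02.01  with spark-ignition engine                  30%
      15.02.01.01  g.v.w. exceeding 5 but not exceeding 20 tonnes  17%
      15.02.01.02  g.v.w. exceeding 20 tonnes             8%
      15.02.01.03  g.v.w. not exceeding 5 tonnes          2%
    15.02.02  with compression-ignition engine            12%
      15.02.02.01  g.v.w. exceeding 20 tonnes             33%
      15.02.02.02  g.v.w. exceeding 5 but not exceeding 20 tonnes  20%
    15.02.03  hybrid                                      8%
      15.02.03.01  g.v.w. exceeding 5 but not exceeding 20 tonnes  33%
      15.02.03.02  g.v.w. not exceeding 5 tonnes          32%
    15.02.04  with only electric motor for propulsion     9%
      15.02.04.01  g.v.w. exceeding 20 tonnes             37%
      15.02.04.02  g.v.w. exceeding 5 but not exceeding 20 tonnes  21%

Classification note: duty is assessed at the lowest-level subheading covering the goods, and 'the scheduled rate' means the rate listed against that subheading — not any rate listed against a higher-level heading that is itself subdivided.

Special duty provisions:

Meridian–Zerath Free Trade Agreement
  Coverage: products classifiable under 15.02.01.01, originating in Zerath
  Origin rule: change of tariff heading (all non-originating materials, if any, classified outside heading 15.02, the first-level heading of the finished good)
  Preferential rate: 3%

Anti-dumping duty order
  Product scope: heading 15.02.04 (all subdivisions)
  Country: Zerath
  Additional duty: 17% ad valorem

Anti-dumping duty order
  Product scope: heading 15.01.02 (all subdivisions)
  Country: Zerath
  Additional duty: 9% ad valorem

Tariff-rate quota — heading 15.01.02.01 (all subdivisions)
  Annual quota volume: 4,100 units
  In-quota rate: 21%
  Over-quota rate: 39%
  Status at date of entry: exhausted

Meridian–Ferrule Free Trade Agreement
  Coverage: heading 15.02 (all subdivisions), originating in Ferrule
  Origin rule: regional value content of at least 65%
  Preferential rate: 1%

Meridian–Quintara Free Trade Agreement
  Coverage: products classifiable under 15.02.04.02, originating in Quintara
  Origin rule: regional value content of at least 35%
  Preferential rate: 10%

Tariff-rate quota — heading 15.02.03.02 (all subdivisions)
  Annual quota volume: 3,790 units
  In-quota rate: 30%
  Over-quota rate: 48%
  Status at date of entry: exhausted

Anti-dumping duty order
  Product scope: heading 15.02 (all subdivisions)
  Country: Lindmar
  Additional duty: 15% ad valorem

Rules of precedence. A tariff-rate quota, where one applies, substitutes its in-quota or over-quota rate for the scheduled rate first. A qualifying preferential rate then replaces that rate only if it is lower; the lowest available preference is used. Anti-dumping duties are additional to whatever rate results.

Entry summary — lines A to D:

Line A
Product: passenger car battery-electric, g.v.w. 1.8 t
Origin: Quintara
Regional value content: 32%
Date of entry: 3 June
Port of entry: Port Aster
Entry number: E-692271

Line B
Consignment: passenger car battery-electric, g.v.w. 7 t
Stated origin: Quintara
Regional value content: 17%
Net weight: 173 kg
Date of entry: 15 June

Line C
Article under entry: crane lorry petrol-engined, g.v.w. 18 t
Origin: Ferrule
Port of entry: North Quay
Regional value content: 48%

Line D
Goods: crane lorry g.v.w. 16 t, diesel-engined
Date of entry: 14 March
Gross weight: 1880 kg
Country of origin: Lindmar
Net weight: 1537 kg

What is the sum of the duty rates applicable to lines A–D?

102%

Line A: passenger car → 15.01; battery-electric → 15.01.01; g.v.w. 1.8 t → 15.01.01.02. Scheduled 32%. Quintara agreement on 15.02.04.02: 15.01.01.02 not covered. → 32%.
Line B: passenger car → 15.01; battery-electric → 15.01.01; g.v.w. 7 t → 15.01.01.01. Scheduled 18%. Quintara agreement on 15.02.04.02: 15.01.01.01 not covered. → 18%.
Line C: crane lorry → 15.02; petrol-engined → 15.02.01; g.v.w. 18 t → 15.02.01.01. Scheduled 17%. Ferrule agreement on 15.02: RVC < 65%. → 17%.
Line D: crane lorry → 15.02; diesel-engined → 15.02.02; g.v.w. 16 t → 15.02.02.02. Scheduled 20%. anti-dumping (Lindmar, 15.02): +15%; total 20% + 15% = 35%. → 35%.
Sum: 32% + 18% + 17% + 35% = 102%.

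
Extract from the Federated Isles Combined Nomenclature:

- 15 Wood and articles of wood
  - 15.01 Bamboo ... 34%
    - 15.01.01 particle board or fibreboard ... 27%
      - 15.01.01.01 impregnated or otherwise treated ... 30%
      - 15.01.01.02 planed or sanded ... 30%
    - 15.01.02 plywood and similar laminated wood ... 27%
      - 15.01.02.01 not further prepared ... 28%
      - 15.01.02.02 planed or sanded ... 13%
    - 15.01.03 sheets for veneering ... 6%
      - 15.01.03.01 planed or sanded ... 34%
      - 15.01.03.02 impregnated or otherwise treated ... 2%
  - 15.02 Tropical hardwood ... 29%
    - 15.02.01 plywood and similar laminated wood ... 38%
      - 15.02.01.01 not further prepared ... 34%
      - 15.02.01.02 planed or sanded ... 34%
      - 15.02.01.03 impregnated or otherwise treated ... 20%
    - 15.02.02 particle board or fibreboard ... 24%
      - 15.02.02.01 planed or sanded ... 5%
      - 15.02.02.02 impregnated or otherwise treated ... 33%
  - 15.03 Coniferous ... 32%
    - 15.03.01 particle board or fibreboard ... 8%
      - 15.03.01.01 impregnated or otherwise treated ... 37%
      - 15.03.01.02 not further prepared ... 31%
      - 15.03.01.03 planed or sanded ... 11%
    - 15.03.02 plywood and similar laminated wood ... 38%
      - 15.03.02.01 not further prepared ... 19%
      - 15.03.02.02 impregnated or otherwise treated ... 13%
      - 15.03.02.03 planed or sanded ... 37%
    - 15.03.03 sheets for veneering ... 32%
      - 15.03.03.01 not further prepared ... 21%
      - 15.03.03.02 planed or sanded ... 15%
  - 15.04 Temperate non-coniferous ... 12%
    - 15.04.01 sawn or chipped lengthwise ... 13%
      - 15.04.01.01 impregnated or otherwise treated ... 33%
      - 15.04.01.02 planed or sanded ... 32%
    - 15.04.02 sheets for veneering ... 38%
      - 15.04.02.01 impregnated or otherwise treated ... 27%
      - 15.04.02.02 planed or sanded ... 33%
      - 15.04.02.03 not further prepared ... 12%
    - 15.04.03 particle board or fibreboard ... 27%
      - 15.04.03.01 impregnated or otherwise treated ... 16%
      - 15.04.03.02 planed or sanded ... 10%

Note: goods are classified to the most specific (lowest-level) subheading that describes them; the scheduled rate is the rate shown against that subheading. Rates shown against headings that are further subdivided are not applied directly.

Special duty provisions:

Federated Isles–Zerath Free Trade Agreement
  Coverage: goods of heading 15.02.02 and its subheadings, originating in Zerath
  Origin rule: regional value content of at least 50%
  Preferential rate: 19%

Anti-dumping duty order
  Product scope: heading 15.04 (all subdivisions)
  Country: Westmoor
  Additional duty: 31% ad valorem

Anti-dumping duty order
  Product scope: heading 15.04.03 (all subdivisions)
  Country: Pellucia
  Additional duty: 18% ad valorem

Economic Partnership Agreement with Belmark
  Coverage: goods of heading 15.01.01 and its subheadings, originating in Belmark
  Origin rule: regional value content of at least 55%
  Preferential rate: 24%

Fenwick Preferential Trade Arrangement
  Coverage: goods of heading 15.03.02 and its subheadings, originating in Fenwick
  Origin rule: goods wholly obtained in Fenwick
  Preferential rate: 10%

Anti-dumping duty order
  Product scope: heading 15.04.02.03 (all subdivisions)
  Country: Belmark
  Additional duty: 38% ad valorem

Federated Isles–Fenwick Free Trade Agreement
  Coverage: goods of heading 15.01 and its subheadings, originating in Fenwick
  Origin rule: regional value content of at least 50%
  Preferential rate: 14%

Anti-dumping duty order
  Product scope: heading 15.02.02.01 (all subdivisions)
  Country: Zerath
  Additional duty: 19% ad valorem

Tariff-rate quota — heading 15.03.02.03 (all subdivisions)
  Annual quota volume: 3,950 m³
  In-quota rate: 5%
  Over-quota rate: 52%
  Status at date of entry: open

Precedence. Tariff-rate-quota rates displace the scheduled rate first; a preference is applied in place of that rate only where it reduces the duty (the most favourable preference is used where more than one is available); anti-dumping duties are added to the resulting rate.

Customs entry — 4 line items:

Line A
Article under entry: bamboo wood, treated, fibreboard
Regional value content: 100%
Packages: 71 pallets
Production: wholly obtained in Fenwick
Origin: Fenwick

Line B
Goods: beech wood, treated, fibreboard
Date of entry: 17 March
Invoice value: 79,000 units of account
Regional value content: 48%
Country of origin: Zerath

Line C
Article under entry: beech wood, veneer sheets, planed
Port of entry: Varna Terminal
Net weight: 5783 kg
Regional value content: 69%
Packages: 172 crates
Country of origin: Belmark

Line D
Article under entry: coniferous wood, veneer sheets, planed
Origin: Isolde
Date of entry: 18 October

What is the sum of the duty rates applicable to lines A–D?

Line A: bamboo → 15.01; fibreboard → 15.01.01; treated → 15.01.01.01. Scheduled 30%. Fenwick agreement on 15.03.02: 15.01.01.01 not covered; Fenwick agreement on 15.01: RVC ≥ 50% → 14% available; preferential 14%. → 14%.
Line B: beech → 15.04; fibreboard → 15.04.03; treated → 15.04.03.01. Scheduled 16%. Zerath agreement on 15.02.02: 15.04.03.01 not covered. → 16%.
Line C: beech → 15.04; veneer sheets → 15.04.02; planed → 15.04.02.02. Scheduled 33%. Belmark agreement on 15.01.01: 15.04.02.02 not covered. → 33%.
Line D: coniferous → 15.03; veneer sheets → 15.03.03; planed → 15.03.03.02. Scheduled 15%. No special measure applies. → 15%.
Sum: 14% + 16% + 33% + 15% = 78%.

78%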